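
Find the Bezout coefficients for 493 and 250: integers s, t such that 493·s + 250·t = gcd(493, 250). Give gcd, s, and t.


Euclidean algorithm on (493, 250) — divide until remainder is 0:
  493 = 1 · 250 + 243
  250 = 1 · 243 + 7
  243 = 34 · 7 + 5
  7 = 1 · 5 + 2
  5 = 2 · 2 + 1
  2 = 2 · 1 + 0
gcd(493, 250) = 1.
Track Bezout coefficients alongside the remainders: start with r₀ = 493 = a·1 + b·0 (s = 1, t = 0) and r₁ = 250 = a·0 + b·1 (s = 0, t = 1); each new remainder r_{k+1} = r_{k-1} − q_k·r_k inherits s_{k+1} = s_{k-1} − q_k·s_k, t_{k+1} = t_{k-1} − q_k·t_k, so r_k = a·s_k + b·t_k at every step:
  q = 1: r = 243, s = 1 − 1·0 = 1, t = 0 − 1·1 = -1  (check: 493·1 + 250·(-1) = 243)
  q = 1: r = 7, s = 0 − 1·1 = -1, t = 1 − 1·(-1) = 2  (check: 493·(-1) + 250·2 = 7)
  q = 34: r = 5, s = 1 − 34·(-1) = 35, t = -1 − 34·2 = -69  (check: 493·35 + 250·(-69) = 5)
  q = 1: r = 2, s = -1 − 1·35 = -36, t = 2 − 1·(-69) = 71  (check: 493·(-36) + 250·71 = 2)
  q = 2: r = 1, s = 35 − 2·(-36) = 107, t = -69 − 2·71 = -211  (check: 493·107 + 250·(-211) = 1)
The row with r = 1 (the gcd) gives the Bezout coefficients s = 107, t = -211.
Result: 493 · (107) + 250 · (-211) = 1.

gcd(493, 250) = 1; s = 107, t = -211 (check: 493·107 + 250·(-211) = 1).


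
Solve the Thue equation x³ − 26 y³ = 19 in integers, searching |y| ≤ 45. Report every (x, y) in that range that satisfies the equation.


The equation is x³ - 26y³ = 19. For fixed y, x³ = 26·y³ + 19, so a solution requires the RHS to be a perfect cube.
Strategy: iterate y from -45 to 45, compute RHS = 26·y³ + 19, and check whether it is a (positive or negative) perfect cube.
Check small values of y:
  y = 0: RHS = 19 is not a perfect cube.
  y = 1: RHS = 45 is not a perfect cube.
  y = -1: RHS = -7 is not a perfect cube.
  y = 2: RHS = 227 is not a perfect cube.
  y = -2: RHS = -189 is not a perfect cube.
  y = 3: RHS = 721 is not a perfect cube.
  y = -3: RHS = -683 is not a perfect cube.
Continuing the search up to |y| = 45 finds no solutions either.
No (x, y) in the scanned range satisfies the equation.

No integer solutions with |y| ≤ 45.


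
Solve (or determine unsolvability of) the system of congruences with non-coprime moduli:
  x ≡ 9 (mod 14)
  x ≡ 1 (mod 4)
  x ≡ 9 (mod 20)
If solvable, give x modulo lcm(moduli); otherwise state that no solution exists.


Moduli 14, 4, 20 are not pairwise coprime, so CRT works modulo lcm(m_i) when all pairwise compatibility conditions hold.
Pairwise compatibility: gcd(m_i, m_j) must divide a_i - a_j for every pair.
Merge one congruence at a time:
  Start: x ≡ 9 (mod 14).
  Combine with x ≡ 1 (mod 4): gcd(14, 4) = 2; 1 - 9 = -8, which IS divisible by 2, so compatible.
    Write x = 9 + 14·t and substitute into x ≡ 1 (mod 4): 14·t ≡ 1 − 9 = -8 (mod 4).
    Divide the congruence (and modulus) by g = 2: 7·t ≡ -4 (mod 2).
    Reduce coefficients mod 2: 1·t ≡ 0 (mod 2).
    So t ≡ 0 (mod 2).
    Then x = 9 + 14·0 = 9, valid modulo lcm(14, 4) = 28: x ≡ 9 (mod 28).
  Combine with x ≡ 9 (mod 20): gcd(28, 20) = 4; 9 - 9 = 0, which IS divisible by 4, so compatible.
    Write x = 9 + 28·t and substitute into x ≡ 9 (mod 20): 28·t ≡ 9 − 9 = 0 (mod 20).
    Divide the congruence (and modulus) by g = 4: 7·t ≡ 0 (mod 5).
    Reduce coefficients mod 5: 2·t ≡ 0 (mod 5).
    The inverse of 2 mod 5 is 3 (since 2·3 = 6 = 1·5 + 1), so t ≡ 3·0 = 0 ≡ 0 (mod 5).
    Then x = 9 + 28·0 = 9, valid modulo lcm(28, 20) = 140: x ≡ 9 (mod 140).
Verify: 9 mod 14 = 9, 9 mod 4 = 1, 9 mod 20 = 9.

x ≡ 9 (mod 140).


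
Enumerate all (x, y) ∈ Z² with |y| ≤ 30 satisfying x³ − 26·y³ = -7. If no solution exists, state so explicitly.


The equation is x³ - 26y³ = -7. For fixed y, x³ = 26·y³ − 7, so a solution requires the RHS to be a perfect cube.
Strategy: iterate y from -30 to 30, compute RHS = 26·y³ − 7, and check whether it is a (positive or negative) perfect cube.
Check small values of y:
  y = 0: RHS = -7 is not a perfect cube.
  y = 1: RHS = 19 is not a perfect cube.
  y = -1: RHS = -33 is not a perfect cube.
  y = 2: RHS = 201 is not a perfect cube.
  y = -2: RHS = -215 is not a perfect cube.
  y = 3: RHS = 695 is not a perfect cube.
  y = -3: RHS = -709 is not a perfect cube.
Continuing the search up to |y| = 30 finds no solutions either.
No (x, y) in the scanned range satisfies the equation.

No integer solutions with |y| ≤ 30.


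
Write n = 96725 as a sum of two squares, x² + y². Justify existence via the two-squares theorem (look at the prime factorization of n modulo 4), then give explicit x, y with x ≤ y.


Step 1: Factor n = 96725 = 5^2 · 53 · 73.
Step 2: Check the mod-4 condition on each prime factor: 5 ≡ 1 (mod 4), exponent 2; 53 ≡ 1 (mod 4), exponent 1; 73 ≡ 1 (mod 4), exponent 1.
All primes ≡ 3 (mod 4) appear to even exponent (or don't appear), so by the two-squares theorem n IS expressible as a sum of two squares.
Step 3: Build a representation. Group n = k² · m with k = 5 and m = 53 · 73 = 3869 (a product of primes ≡ 1 (mod 4)); a representation of m scales to one of n via (k·x)² + (k·y)² = k²(x² + y²). Each prime p ≡ 1 (mod 4) is itself a sum of two squares; find a² by testing p − a² for a perfect square:
  53: 53 − 1² = 52, 53 − 2² = 49 = 7² ⇒ 53 = 2² + 7².
  73: 73 − 1² = 72, 73 − 2² = 69, 73 − 3² = 64 = 8² ⇒ 73 = 3² + 8².
  Combine using the Brahmagupta–Fibonacci identity (a² + b²)(c² + d²) = (ac − bd)² + (ad + bc)² = (ac + bd)² + (ad − bc)²:
  53 · 73 = 3869: from (2² + 7²)(3² + 8²), take (2·3 − 7·8, 2·8 + 7·3) = (6 − 56, 16 + 21) = (-50, 37); dropping signs (only squares matter) gives (50, 37); check 50² + 37² = 2500 + 1369 = 3869 ✓.
  Scale by k = 5: (5·50, 5·37) = (250, 185).
Step 4: Order so x ≤ y and verify: 185² + 250² = 34225 + 62500 = 96725 = n. ✓

n = 96725 = 185² + 250² (one valid representation with x ≤ y).


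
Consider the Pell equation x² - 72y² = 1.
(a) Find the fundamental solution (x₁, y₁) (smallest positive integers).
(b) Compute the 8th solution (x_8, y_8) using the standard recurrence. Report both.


Step 1: Find the fundamental solution (x₁, y₁) of x² - 72y² = 1.
  Expand √72 as a continued fraction. a₀ = ⌊√72⌋ = 8; iterate m_{k+1} = d_k·a_k − m_k, d_{k+1} = (72 − m_{k+1}²)/d_k, a_{k+1} = ⌊(a₀ + m_{k+1})/d_{k+1}⌋ (starting m₀ = 0, d₀ = 1), with convergents p_k = a_k·p_{k-1} + p_{k-2}, q_k = a_k·q_{k-1} + q_{k-2} (p₋₁ = 1, q₋₁ = 0):
  k = 0: a₀ = 8; p₀/q₀ = 8/1; p₀² − 72·q₀² = 64 − 72 = -8.
  k = 1: m = 8, d = 8, a = ⌊(8 + 8)/8⌋ = 2; p/q = (2·8 + 1)/(2·1 + 0) = 17/2; p² − 72·q² = 289 − 288 = 1.
  The first convergent with p² − 72·q² = 1 gives the fundamental solution (x₁, y₁) = (17, 2).
Step 2: Apply the recurrence (x_{n+1}, y_{n+1}) = (x₁x_n + 72y₁y_n, x₁y_n + y₁x_n) repeatedly.
  From (x_1, y_1) = (17, 2): x_2 = 17·17 + 72·2·2 = 577; y_2 = 17·2 + 2·17 = 68.
  From (x_2, y_2) = (577, 68): x_3 = 17·577 + 72·2·68 = 19601; y_3 = 17·68 + 2·577 = 2310.
  From (x_3, y_3) = (19601, 2310): x_4 = 17·19601 + 72·2·2310 = 665857; y_4 = 17·2310 + 2·19601 = 78472.
  From (x_4, y_4) = (665857, 78472): x_5 = 17·665857 + 72·2·78472 = 22619537; y_5 = 17·78472 + 2·665857 = 2665738.
  From (x_5, y_5) = (22619537, 2665738): x_6 = 17·22619537 + 72·2·2665738 = 768398401; y_6 = 17·2665738 + 2·22619537 = 90556620.
  From (x_6, y_6) = (768398401, 90556620): x_7 = 17·768398401 + 72·2·90556620 = 26102926097; y_7 = 17·90556620 + 2·768398401 = 3076259342.
  From (x_7, y_7) = (26102926097, 3076259342): x_8 = 17·26102926097 + 72·2·3076259342 = 886731088897; y_8 = 17·3076259342 + 2·26102926097 = 104502261008.
Step 3: Verify x_8² - 72·y_8² = 786292024016459316676609 - 786292024016459316676608 = 1 (should be 1). ✓

(x_1, y_1) = (17, 2); (x_8, y_8) = (886731088897, 104502261008).


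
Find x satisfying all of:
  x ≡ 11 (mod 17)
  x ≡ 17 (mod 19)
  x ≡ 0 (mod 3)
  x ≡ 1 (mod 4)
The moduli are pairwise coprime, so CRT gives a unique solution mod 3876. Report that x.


Product of moduli M = 17 · 19 · 3 · 4 = 3876.
Merge one congruence at a time:
  Start: x ≡ 11 (mod 17).
  Combine with x ≡ 17 (mod 19); new modulus lcm = 323.
    Write x = 11 + 17·t and substitute into x ≡ 17 (mod 19): 17·t ≡ 17 − 11 = 6 (mod 19).
    The inverse of 17 mod 19 is 9 (since 17·9 = 153 = 8·19 + 1), so t ≡ 9·6 = 54 ≡ 16 (mod 19).
    Then x = 11 + 17·16 = 283, valid modulo lcm(17, 19) = 323: x ≡ 283 (mod 323).
  Combine with x ≡ 0 (mod 3); new modulus lcm = 969.
    Write x = 283 + 323·t and substitute into x ≡ 0 (mod 3): 323·t ≡ 0 − 283 = -283 (mod 3).
    Reduce coefficients mod 3: 2·t ≡ 2 (mod 3).
    The inverse of 2 mod 3 is 2 (since 2·2 = 4 = 1·3 + 1), so t ≡ 2·2 = 4 ≡ 1 (mod 3).
    Then x = 283 + 323·1 = 606, valid modulo lcm(323, 3) = 969: x ≡ 606 (mod 969).
  Combine with x ≡ 1 (mod 4); new modulus lcm = 3876.
    Write x = 606 + 969·t and substitute into x ≡ 1 (mod 4): 969·t ≡ 1 − 606 = -605 (mod 4).
    Reduce coefficients mod 4: 1·t ≡ 3 (mod 4).
    So t ≡ 3 (mod 4).
    Then x = 606 + 969·3 = 3513, valid modulo lcm(969, 4) = 3876: x ≡ 3513 (mod 3876).
Verify against each original: 3513 mod 17 = 11, 3513 mod 19 = 17, 3513 mod 3 = 0, 3513 mod 4 = 1.

x ≡ 3513 (mod 3876).


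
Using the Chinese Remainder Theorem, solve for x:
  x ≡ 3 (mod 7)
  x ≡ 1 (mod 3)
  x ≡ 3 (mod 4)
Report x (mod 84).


Moduli 7, 3, 4 are pairwise coprime; by CRT there is a unique solution modulo M = 7 · 3 · 4 = 84.
Solve pairwise, accumulating the modulus:
  Start with x ≡ 3 (mod 7).
  Combine with x ≡ 1 (mod 3): since gcd(7, 3) = 1, we get a unique residue mod 21.
    Write x = 3 + 7·t and substitute into x ≡ 1 (mod 3): 7·t ≡ 1 − 3 = -2 (mod 3).
    Reduce coefficients mod 3: 1·t ≡ 1 (mod 3).
    So t ≡ 1 (mod 3).
    Then x = 3 + 7·1 = 10, valid modulo lcm(7, 3) = 21: x ≡ 10 (mod 21).
  Combine with x ≡ 3 (mod 4): since gcd(21, 4) = 1, we get a unique residue mod 84.
    Write x = 10 + 21·t and substitute into x ≡ 3 (mod 4): 21·t ≡ 3 − 10 = -7 (mod 4).
    Reduce coefficients mod 4: 1·t ≡ 1 (mod 4).
    So t ≡ 1 (mod 4).
    Then x = 10 + 21·1 = 31, valid modulo lcm(21, 4) = 84: x ≡ 31 (mod 84).
Verify: 31 mod 7 = 3 ✓, 31 mod 3 = 1 ✓, 31 mod 4 = 3 ✓.

x ≡ 31 (mod 84).


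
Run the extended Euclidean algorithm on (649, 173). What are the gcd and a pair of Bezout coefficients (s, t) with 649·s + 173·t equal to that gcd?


Euclidean algorithm on (649, 173) — divide until remainder is 0:
  649 = 3 · 173 + 130
  173 = 1 · 130 + 43
  130 = 3 · 43 + 1
  43 = 43 · 1 + 0
gcd(649, 173) = 1.
Track Bezout coefficients alongside the remainders: start with r₀ = 649 = a·1 + b·0 (s = 1, t = 0) and r₁ = 173 = a·0 + b·1 (s = 0, t = 1); each new remainder r_{k+1} = r_{k-1} − q_k·r_k inherits s_{k+1} = s_{k-1} − q_k·s_k, t_{k+1} = t_{k-1} − q_k·t_k, so r_k = a·s_k + b·t_k at every step:
  q = 3: r = 130, s = 1 − 3·0 = 1, t = 0 − 3·1 = -3  (check: 649·1 + 173·(-3) = 130)
  q = 1: r = 43, s = 0 − 1·1 = -1, t = 1 − 1·(-3) = 4  (check: 649·(-1) + 173·4 = 43)
  q = 3: r = 1, s = 1 − 3·(-1) = 4, t = -3 − 3·4 = -15  (check: 649·4 + 173·(-15) = 1)
The row with r = 1 (the gcd) gives the Bezout coefficients s = 4, t = -15.
Result: 649 · (4) + 173 · (-15) = 1.

gcd(649, 173) = 1; s = 4, t = -15 (check: 649·4 + 173·(-15) = 1).


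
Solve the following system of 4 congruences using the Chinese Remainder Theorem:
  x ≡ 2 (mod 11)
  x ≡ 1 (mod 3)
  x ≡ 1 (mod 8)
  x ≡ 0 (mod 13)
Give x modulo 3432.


Product of moduli M = 11 · 3 · 8 · 13 = 3432.
Merge one congruence at a time:
  Start: x ≡ 2 (mod 11).
  Combine with x ≡ 1 (mod 3); new modulus lcm = 33.
    Write x = 2 + 11·t and substitute into x ≡ 1 (mod 3): 11·t ≡ 1 − 2 = -1 (mod 3).
    Reduce coefficients mod 3: 2·t ≡ 2 (mod 3).
    The inverse of 2 mod 3 is 2 (since 2·2 = 4 = 1·3 + 1), so t ≡ 2·2 = 4 ≡ 1 (mod 3).
    Then x = 2 + 11·1 = 13, valid modulo lcm(11, 3) = 33: x ≡ 13 (mod 33).
  Combine with x ≡ 1 (mod 8); new modulus lcm = 264.
    Write x = 13 + 33·t and substitute into x ≡ 1 (mod 8): 33·t ≡ 1 − 13 = -12 (mod 8).
    Reduce coefficients mod 8: 1·t ≡ 4 (mod 8).
    So t ≡ 4 (mod 8).
    Then x = 13 + 33·4 = 145, valid modulo lcm(33, 8) = 264: x ≡ 145 (mod 264).
  Combine with x ≡ 0 (mod 13); new modulus lcm = 3432.
    Write x = 145 + 264·t and substitute into x ≡ 0 (mod 13): 264·t ≡ 0 − 145 = -145 (mod 13).
    Reduce coefficients mod 13: 4·t ≡ 11 (mod 13).
    The inverse of 4 mod 13 is 10 (since 4·10 = 40 = 3·13 + 1), so t ≡ 10·11 = 110 ≡ 6 (mod 13).
    Then x = 145 + 264·6 = 1729, valid modulo lcm(264, 13) = 3432: x ≡ 1729 (mod 3432).
Verify against each original: 1729 mod 11 = 2, 1729 mod 3 = 1, 1729 mod 8 = 1, 1729 mod 13 = 0.

x ≡ 1729 (mod 3432).


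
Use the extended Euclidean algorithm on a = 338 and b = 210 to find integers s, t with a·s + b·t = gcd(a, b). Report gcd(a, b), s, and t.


Euclidean algorithm on (338, 210) — divide until remainder is 0:
  338 = 1 · 210 + 128
  210 = 1 · 128 + 82
  128 = 1 · 82 + 46
  82 = 1 · 46 + 36
  46 = 1 · 36 + 10
  36 = 3 · 10 + 6
  10 = 1 · 6 + 4
  6 = 1 · 4 + 2
  4 = 2 · 2 + 0
gcd(338, 210) = 2.
Track Bezout coefficients alongside the remainders: start with r₀ = 338 = a·1 + b·0 (s = 1, t = 0) and r₁ = 210 = a·0 + b·1 (s = 0, t = 1); each new remainder r_{k+1} = r_{k-1} − q_k·r_k inherits s_{k+1} = s_{k-1} − q_k·s_k, t_{k+1} = t_{k-1} − q_k·t_k, so r_k = a·s_k + b·t_k at every step:
  q = 1: r = 128, s = 1 − 1·0 = 1, t = 0 − 1·1 = -1  (check: 338·1 + 210·(-1) = 128)
  q = 1: r = 82, s = 0 − 1·1 = -1, t = 1 − 1·(-1) = 2  (check: 338·(-1) + 210·2 = 82)
  q = 1: r = 46, s = 1 − 1·(-1) = 2, t = -1 − 1·2 = -3  (check: 338·2 + 210·(-3) = 46)
  q = 1: r = 36, s = -1 − 1·2 = -3, t = 2 − 1·(-3) = 5  (check: 338·(-3) + 210·5 = 36)
  q = 1: r = 10, s = 2 − 1·(-3) = 5, t = -3 − 1·5 = -8  (check: 338·5 + 210·(-8) = 10)
  q = 3: r = 6, s = -3 − 3·5 = -18, t = 5 − 3·(-8) = 29  (check: 338·(-18) + 210·29 = 6)
  q = 1: r = 4, s = 5 − 1·(-18) = 23, t = -8 − 1·29 = -37  (check: 338·23 + 210·(-37) = 4)
  q = 1: r = 2, s = -18 − 1·23 = -41, t = 29 − 1·(-37) = 66  (check: 338·(-41) + 210·66 = 2)
The row with r = 2 (the gcd) gives the Bezout coefficients s = -41, t = 66.
Result: 338 · (-41) + 210 · (66) = 2.

gcd(338, 210) = 2; s = -41, t = 66 (check: 338·(-41) + 210·66 = 2).


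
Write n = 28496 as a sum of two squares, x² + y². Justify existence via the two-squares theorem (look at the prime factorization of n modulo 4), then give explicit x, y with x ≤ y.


Step 1: Factor n = 28496 = 2^4 · 13 · 137.
Step 2: Check the mod-4 condition on each prime factor: 2 = 2 (special); 13 ≡ 1 (mod 4), exponent 1; 137 ≡ 1 (mod 4), exponent 1.
All primes ≡ 3 (mod 4) appear to even exponent (or don't appear), so by the two-squares theorem n IS expressible as a sum of two squares.
Step 3: Build a representation. Group n = k² · m with k = 4 and m = 13 · 137 = 1781 (a product of primes ≡ 1 (mod 4)); a representation of m scales to one of n via (k·x)² + (k·y)² = k²(x² + y²). Each prime p ≡ 1 (mod 4) is itself a sum of two squares; find a² by testing p − a² for a perfect square:
  13: 13 − 1² = 12, 13 − 2² = 9 = 3² ⇒ 13 = 2² + 3².
  137: 137 − 1² = 136, 137 − 2² = 133, 137 − 3² = 128, 137 − 4² = 121 = 11² ⇒ 137 = 4² + 11².
  Combine using the Brahmagupta–Fibonacci identity (a² + b²)(c² + d²) = (ac − bd)² + (ad + bc)² = (ac + bd)² + (ad − bc)²:
  13 · 137 = 1781: from (2² + 3²)(4² + 11²), take (2·4 − 3·11, 2·11 + 3·4) = (8 − 33, 22 + 12) = (-25, 34); dropping signs (only squares matter) gives (25, 34); check 25² + 34² = 625 + 1156 = 1781 ✓.
  Scale by k = 4: (4·25, 4·34) = (100, 136).
Step 4: Order so x ≤ y and verify: 100² + 136² = 10000 + 18496 = 28496 = n. ✓

n = 28496 = 100² + 136² (one valid representation with x ≤ y).


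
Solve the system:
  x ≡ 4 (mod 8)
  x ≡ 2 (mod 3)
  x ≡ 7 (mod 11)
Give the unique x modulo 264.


Moduli 8, 3, 11 are pairwise coprime; by CRT there is a unique solution modulo M = 8 · 3 · 11 = 264.
Solve pairwise, accumulating the modulus:
  Start with x ≡ 4 (mod 8).
  Combine with x ≡ 2 (mod 3): since gcd(8, 3) = 1, we get a unique residue mod 24.
    Write x = 4 + 8·t and substitute into x ≡ 2 (mod 3): 8·t ≡ 2 − 4 = -2 (mod 3).
    Reduce coefficients mod 3: 2·t ≡ 1 (mod 3).
    The inverse of 2 mod 3 is 2 (since 2·2 = 4 = 1·3 + 1), so t ≡ 2·1 = 2 ≡ 2 (mod 3).
    Then x = 4 + 8·2 = 20, valid modulo lcm(8, 3) = 24: x ≡ 20 (mod 24).
  Combine with x ≡ 7 (mod 11): since gcd(24, 11) = 1, we get a unique residue mod 264.
    Write x = 20 + 24·t and substitute into x ≡ 7 (mod 11): 24·t ≡ 7 − 20 = -13 (mod 11).
    Reduce coefficients mod 11: 2·t ≡ 9 (mod 11).
    The inverse of 2 mod 11 is 6 (since 2·6 = 12 = 1·11 + 1), so t ≡ 6·9 = 54 ≡ 10 (mod 11).
    Then x = 20 + 24·10 = 260, valid modulo lcm(24, 11) = 264: x ≡ 260 (mod 264).
Verify: 260 mod 8 = 4 ✓, 260 mod 3 = 2 ✓, 260 mod 11 = 7 ✓.

x ≡ 260 (mod 264).


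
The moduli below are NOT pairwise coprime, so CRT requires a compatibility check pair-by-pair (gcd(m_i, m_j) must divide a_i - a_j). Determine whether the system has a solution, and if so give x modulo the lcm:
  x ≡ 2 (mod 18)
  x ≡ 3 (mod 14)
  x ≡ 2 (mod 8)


Moduli 18, 14, 8 are not pairwise coprime, so CRT works modulo lcm(m_i) when all pairwise compatibility conditions hold.
Pairwise compatibility: gcd(m_i, m_j) must divide a_i - a_j for every pair.
Merge one congruence at a time:
  Start: x ≡ 2 (mod 18).
  Combine with x ≡ 3 (mod 14): gcd(18, 14) = 2, and 3 - 2 = 1 is NOT divisible by 2.
    ⇒ system is inconsistent (no integer solution).

No solution (the system is inconsistent).


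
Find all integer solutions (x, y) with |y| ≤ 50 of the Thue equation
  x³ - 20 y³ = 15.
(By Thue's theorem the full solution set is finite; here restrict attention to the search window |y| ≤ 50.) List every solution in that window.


The equation is x³ - 20y³ = 15. For fixed y, x³ = 20·y³ + 15, so a solution requires the RHS to be a perfect cube.
Strategy: iterate y from -50 to 50, compute RHS = 20·y³ + 15, and check whether it is a (positive or negative) perfect cube.
Check small values of y:
  y = 0: RHS = 15 is not a perfect cube.
  y = 1: RHS = 35 is not a perfect cube.
  y = -1: RHS = -5 is not a perfect cube.
  y = 2: RHS = 175 is not a perfect cube.
  y = -2: RHS = -145 is not a perfect cube.
  y = 3: RHS = 555 is not a perfect cube.
  y = -3: RHS = -525 is not a perfect cube.
Continuing the search up to |y| = 50 finds no solutions either.
No (x, y) in the scanned range satisfies the equation.

No integer solutions with |y| ≤ 50.


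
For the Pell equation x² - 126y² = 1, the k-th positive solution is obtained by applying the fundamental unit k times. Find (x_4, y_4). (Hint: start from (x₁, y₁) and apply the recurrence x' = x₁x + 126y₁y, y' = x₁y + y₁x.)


Step 1: Find the fundamental solution (x₁, y₁) of x² - 126y² = 1.
  Expand √126 as a continued fraction. a₀ = ⌊√126⌋ = 11; iterate m_{k+1} = d_k·a_k − m_k, d_{k+1} = (126 − m_{k+1}²)/d_k, a_{k+1} = ⌊(a₀ + m_{k+1})/d_{k+1}⌋ (starting m₀ = 0, d₀ = 1), with convergents p_k = a_k·p_{k-1} + p_{k-2}, q_k = a_k·q_{k-1} + q_{k-2} (p₋₁ = 1, q₋₁ = 0):
  k = 0: a₀ = 11; p₀/q₀ = 11/1; p₀² − 126·q₀² = 121 − 126 = -5.
  k = 1: m = 11, d = 5, a = ⌊(11 + 11)/5⌋ = 4; p/q = (4·11 + 1)/(4·1 + 0) = 45/4; p² − 126·q² = 2025 − 2016 = 9.
  k = 2: m = 9, d = 9, a = ⌊(11 + 9)/9⌋ = 2; p/q = (2·45 + 11)/(2·4 + 1) = 101/9; p² − 126·q² = 10201 − 10206 = -5.
  k = 3: m = 9, d = 5, a = ⌊(11 + 9)/5⌋ = 4; p/q = (4·101 + 45)/(4·9 + 4) = 449/40; p² − 126·q² = 201601 − 201600 = 1.
  The first convergent with p² − 126·q² = 1 gives the fundamental solution (x₁, y₁) = (449, 40).
Step 2: Apply the recurrence (x_{n+1}, y_{n+1}) = (x₁x_n + 126y₁y_n, x₁y_n + y₁x_n) repeatedly.
  From (x_1, y_1) = (449, 40): x_2 = 449·449 + 126·40·40 = 403201; y_2 = 449·40 + 40·449 = 35920.
  From (x_2, y_2) = (403201, 35920): x_3 = 449·403201 + 126·40·35920 = 362074049; y_3 = 449·35920 + 40·403201 = 32256120.
  From (x_3, y_3) = (362074049, 32256120): x_4 = 449·362074049 + 126·40·32256120 = 325142092801; y_4 = 449·32256120 + 40·362074049 = 28965959840.
Step 3: Verify x_4² - 126·y_4² = 105717380511014096025601 - 105717380511014096025600 = 1 (should be 1). ✓

(x_1, y_1) = (449, 40); (x_4, y_4) = (325142092801, 28965959840).


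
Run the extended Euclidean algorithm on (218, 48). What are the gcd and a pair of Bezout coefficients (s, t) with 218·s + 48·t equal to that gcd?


Euclidean algorithm on (218, 48) — divide until remainder is 0:
  218 = 4 · 48 + 26
  48 = 1 · 26 + 22
  26 = 1 · 22 + 4
  22 = 5 · 4 + 2
  4 = 2 · 2 + 0
gcd(218, 48) = 2.
Track Bezout coefficients alongside the remainders: start with r₀ = 218 = a·1 + b·0 (s = 1, t = 0) and r₁ = 48 = a·0 + b·1 (s = 0, t = 1); each new remainder r_{k+1} = r_{k-1} − q_k·r_k inherits s_{k+1} = s_{k-1} − q_k·s_k, t_{k+1} = t_{k-1} − q_k·t_k, so r_k = a·s_k + b·t_k at every step:
  q = 4: r = 26, s = 1 − 4·0 = 1, t = 0 − 4·1 = -4  (check: 218·1 + 48·(-4) = 26)
  q = 1: r = 22, s = 0 − 1·1 = -1, t = 1 − 1·(-4) = 5  (check: 218·(-1) + 48·5 = 22)
  q = 1: r = 4, s = 1 − 1·(-1) = 2, t = -4 − 1·5 = -9  (check: 218·2 + 48·(-9) = 4)
  q = 5: r = 2, s = -1 − 5·2 = -11, t = 5 − 5·(-9) = 50  (check: 218·(-11) + 48·50 = 2)
The row with r = 2 (the gcd) gives the Bezout coefficients s = -11, t = 50.
Result: 218 · (-11) + 48 · (50) = 2.

gcd(218, 48) = 2; s = -11, t = 50 (check: 218·(-11) + 48·50 = 2).


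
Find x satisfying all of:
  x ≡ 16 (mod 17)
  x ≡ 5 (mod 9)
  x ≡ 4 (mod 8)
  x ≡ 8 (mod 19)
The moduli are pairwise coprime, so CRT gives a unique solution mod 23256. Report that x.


Product of moduli M = 17 · 9 · 8 · 19 = 23256.
Merge one congruence at a time:
  Start: x ≡ 16 (mod 17).
  Combine with x ≡ 5 (mod 9); new modulus lcm = 153.
    Write x = 16 + 17·t and substitute into x ≡ 5 (mod 9): 17·t ≡ 5 − 16 = -11 (mod 9).
    Reduce coefficients mod 9: 8·t ≡ 7 (mod 9).
    The inverse of 8 mod 9 is 8 (since 8·8 = 64 = 7·9 + 1), so t ≡ 8·7 = 56 ≡ 2 (mod 9).
    Then x = 16 + 17·2 = 50, valid modulo lcm(17, 9) = 153: x ≡ 50 (mod 153).
  Combine with x ≡ 4 (mod 8); new modulus lcm = 1224.
    Write x = 50 + 153·t and substitute into x ≡ 4 (mod 8): 153·t ≡ 4 − 50 = -46 (mod 8).
    Reduce coefficients mod 8: 1·t ≡ 2 (mod 8).
    So t ≡ 2 (mod 8).
    Then x = 50 + 153·2 = 356, valid modulo lcm(153, 8) = 1224: x ≡ 356 (mod 1224).
  Combine with x ≡ 8 (mod 19); new modulus lcm = 23256.
    Write x = 356 + 1224·t and substitute into x ≡ 8 (mod 19): 1224·t ≡ 8 − 356 = -348 (mod 19).
    Reduce coefficients mod 19: 8·t ≡ 13 (mod 19).
    The inverse of 8 mod 19 is 12 (since 8·12 = 96 = 5·19 + 1), so t ≡ 12·13 = 156 ≡ 4 (mod 19).
    Then x = 356 + 1224·4 = 5252, valid modulo lcm(1224, 19) = 23256: x ≡ 5252 (mod 23256).
Verify against each original: 5252 mod 17 = 16, 5252 mod 9 = 5, 5252 mod 8 = 4, 5252 mod 19 = 8.

x ≡ 5252 (mod 23256).


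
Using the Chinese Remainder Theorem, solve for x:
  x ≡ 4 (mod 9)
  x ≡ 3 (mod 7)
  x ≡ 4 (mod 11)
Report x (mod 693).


Moduli 9, 7, 11 are pairwise coprime; by CRT there is a unique solution modulo M = 9 · 7 · 11 = 693.
Solve pairwise, accumulating the modulus:
  Start with x ≡ 4 (mod 9).
  Combine with x ≡ 3 (mod 7): since gcd(9, 7) = 1, we get a unique residue mod 63.
    Write x = 4 + 9·t and substitute into x ≡ 3 (mod 7): 9·t ≡ 3 − 4 = -1 (mod 7).
    Reduce coefficients mod 7: 2·t ≡ 6 (mod 7).
    The inverse of 2 mod 7 is 4 (since 2·4 = 8 = 1·7 + 1), so t ≡ 4·6 = 24 ≡ 3 (mod 7).
    Then x = 4 + 9·3 = 31, valid modulo lcm(9, 7) = 63: x ≡ 31 (mod 63).
  Combine with x ≡ 4 (mod 11): since gcd(63, 11) = 1, we get a unique residue mod 693.
    Write x = 31 + 63·t and substitute into x ≡ 4 (mod 11): 63·t ≡ 4 − 31 = -27 (mod 11).
    Reduce coefficients mod 11: 8·t ≡ 6 (mod 11).
    The inverse of 8 mod 11 is 7 (since 8·7 = 56 = 5·11 + 1), so t ≡ 7·6 = 42 ≡ 9 (mod 11).
    Then x = 31 + 63·9 = 598, valid modulo lcm(63, 11) = 693: x ≡ 598 (mod 693).
Verify: 598 mod 9 = 4 ✓, 598 mod 7 = 3 ✓, 598 mod 11 = 4 ✓.

x ≡ 598 (mod 693).


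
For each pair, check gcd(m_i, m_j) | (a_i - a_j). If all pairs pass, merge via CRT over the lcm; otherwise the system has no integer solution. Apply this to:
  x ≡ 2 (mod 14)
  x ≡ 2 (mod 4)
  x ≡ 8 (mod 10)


Moduli 14, 4, 10 are not pairwise coprime, so CRT works modulo lcm(m_i) when all pairwise compatibility conditions hold.
Pairwise compatibility: gcd(m_i, m_j) must divide a_i - a_j for every pair.
Merge one congruence at a time:
  Start: x ≡ 2 (mod 14).
  Combine with x ≡ 2 (mod 4): gcd(14, 4) = 2; 2 - 2 = 0, which IS divisible by 2, so compatible.
    Write x = 2 + 14·t and substitute into x ≡ 2 (mod 4): 14·t ≡ 2 − 2 = 0 (mod 4).
    Divide the congruence (and modulus) by g = 2: 7·t ≡ 0 (mod 2).
    Reduce coefficients mod 2: 1·t ≡ 0 (mod 2).
    So t ≡ 0 (mod 2).
    Then x = 2 + 14·0 = 2, valid modulo lcm(14, 4) = 28: x ≡ 2 (mod 28).
  Combine with x ≡ 8 (mod 10): gcd(28, 10) = 2; 8 - 2 = 6, which IS divisible by 2, so compatible.
    Write x = 2 + 28·t and substitute into x ≡ 8 (mod 10): 28·t ≡ 8 − 2 = 6 (mod 10).
    Divide the congruence (and modulus) by g = 2: 14·t ≡ 3 (mod 5).
    Reduce coefficients mod 5: 4·t ≡ 3 (mod 5).
    The inverse of 4 mod 5 is 4 (since 4·4 = 16 = 3·5 + 1), so t ≡ 4·3 = 12 ≡ 2 (mod 5).
    Then x = 2 + 28·2 = 58, valid modulo lcm(28, 10) = 140: x ≡ 58 (mod 140).
Verify: 58 mod 14 = 2, 58 mod 4 = 2, 58 mod 10 = 8.

x ≡ 58 (mod 140).


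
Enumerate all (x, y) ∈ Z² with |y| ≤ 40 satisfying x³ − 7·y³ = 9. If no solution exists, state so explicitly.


The equation is x³ - 7y³ = 9. For fixed y, x³ = 7·y³ + 9, so a solution requires the RHS to be a perfect cube.
Strategy: iterate y from -40 to 40, compute RHS = 7·y³ + 9, and check whether it is a (positive or negative) perfect cube.
Check small values of y:
  y = 0: RHS = 9 is not a perfect cube.
  y = 1: RHS = 16 is not a perfect cube.
  y = -1: RHS = 2 is not a perfect cube.
  y = 2: RHS = 65 is not a perfect cube.
  y = -2: RHS = -47 is not a perfect cube.
  y = 3: RHS = 198 is not a perfect cube.
  y = -3: RHS = -180 is not a perfect cube.
Continuing the search up to |y| = 40 finds no solutions either.
No (x, y) in the scanned range satisfies the equation.

No integer solutions with |y| ≤ 40.


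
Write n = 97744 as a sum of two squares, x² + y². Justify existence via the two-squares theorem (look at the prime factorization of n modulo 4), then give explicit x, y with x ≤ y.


Step 1: Factor n = 97744 = 2^4 · 41 · 149.
Step 2: Check the mod-4 condition on each prime factor: 2 = 2 (special); 41 ≡ 1 (mod 4), exponent 1; 149 ≡ 1 (mod 4), exponent 1.
All primes ≡ 3 (mod 4) appear to even exponent (or don't appear), so by the two-squares theorem n IS expressible as a sum of two squares.
Step 3: Build a representation. Group n = k² · m with k = 4 and m = 41 · 149 = 6109 (a product of primes ≡ 1 (mod 4)); a representation of m scales to one of n via (k·x)² + (k·y)² = k²(x² + y²). Each prime p ≡ 1 (mod 4) is itself a sum of two squares; find a² by testing p − a² for a perfect square:
  41: 41 − 1² = 40, 41 − 2² = 37, 41 − 3² = 32, 41 − 4² = 25 = 5² ⇒ 41 = 4² + 5².
  149: 149 − 1² = 148, 149 − 2² = 145, 149 − 3² = 140, 149 − 4² = 133, 149 − 5² = 124, 149 − 6² = 113, 149 − 7² = 100 = 10² ⇒ 149 = 7² + 10².
  Combine using the Brahmagupta–Fibonacci identity (a² + b²)(c² + d²) = (ac − bd)² + (ad + bc)² = (ac + bd)² + (ad − bc)²:
  41 · 149 = 6109: from (4² + 5²)(7² + 10²), take (4·7 − 5·10, 4·10 + 5·7) = (28 − 50, 40 + 35) = (-22, 75); dropping signs (only squares matter) gives (22, 75); check 22² + 75² = 484 + 5625 = 6109 ✓.
  Scale by k = 4: (4·22, 4·75) = (88, 300).
Step 4: Order so x ≤ y and verify: 88² + 300² = 7744 + 90000 = 97744 = n. ✓

n = 97744 = 88² + 300² (one valid representation with x ≤ y).


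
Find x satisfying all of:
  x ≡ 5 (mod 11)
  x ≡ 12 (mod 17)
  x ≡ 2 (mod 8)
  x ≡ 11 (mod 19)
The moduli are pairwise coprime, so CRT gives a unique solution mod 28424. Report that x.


Product of moduli M = 11 · 17 · 8 · 19 = 28424.
Merge one congruence at a time:
  Start: x ≡ 5 (mod 11).
  Combine with x ≡ 12 (mod 17); new modulus lcm = 187.
    Write x = 5 + 11·t and substitute into x ≡ 12 (mod 17): 11·t ≡ 12 − 5 = 7 (mod 17).
    The inverse of 11 mod 17 is 14 (since 11·14 = 154 = 9·17 + 1), so t ≡ 14·7 = 98 ≡ 13 (mod 17).
    Then x = 5 + 11·13 = 148, valid modulo lcm(11, 17) = 187: x ≡ 148 (mod 187).
  Combine with x ≡ 2 (mod 8); new modulus lcm = 1496.
    Write x = 148 + 187·t and substitute into x ≡ 2 (mod 8): 187·t ≡ 2 − 148 = -146 (mod 8).
    Reduce coefficients mod 8: 3·t ≡ 6 (mod 8).
    The inverse of 3 mod 8 is 3 (since 3·3 = 9 = 1·8 + 1), so t ≡ 3·6 = 18 ≡ 2 (mod 8).
    Then x = 148 + 187·2 = 522, valid modulo lcm(187, 8) = 1496: x ≡ 522 (mod 1496).
  Combine with x ≡ 11 (mod 19); new modulus lcm = 28424.
    Write x = 522 + 1496·t and substitute into x ≡ 11 (mod 19): 1496·t ≡ 11 − 522 = -511 (mod 19).
    Reduce coefficients mod 19: 14·t ≡ 2 (mod 19).
    The inverse of 14 mod 19 is 15 (since 14·15 = 210 = 11·19 + 1), so t ≡ 15·2 = 30 ≡ 11 (mod 19).
    Then x = 522 + 1496·11 = 16978, valid modulo lcm(1496, 19) = 28424: x ≡ 16978 (mod 28424).
Verify against each original: 16978 mod 11 = 5, 16978 mod 17 = 12, 16978 mod 8 = 2, 16978 mod 19 = 11.

x ≡ 16978 (mod 28424).


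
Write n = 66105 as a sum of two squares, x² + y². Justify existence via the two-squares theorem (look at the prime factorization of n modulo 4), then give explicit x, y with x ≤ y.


Step 1: Factor n = 66105 = 3^2 · 5 · 13 · 113.
Step 2: Check the mod-4 condition on each prime factor: 3 ≡ 3 (mod 4), exponent 2 (must be even); 5 ≡ 1 (mod 4), exponent 1; 13 ≡ 1 (mod 4), exponent 1; 113 ≡ 1 (mod 4), exponent 1.
All primes ≡ 3 (mod 4) appear to even exponent (or don't appear), so by the two-squares theorem n IS expressible as a sum of two squares.
Step 3: Build a representation. Group n = k² · m with k = 3 and m = 5 · 13 · 113 = 7345 (a product of primes ≡ 1 (mod 4)); a representation of m scales to one of n via (k·x)² + (k·y)² = k²(x² + y²). Each prime p ≡ 1 (mod 4) is itself a sum of two squares; find a² by testing p − a² for a perfect square:
  5: 5 − 1² = 4 = 2² ⇒ 5 = 1² + 2².
  13: 13 − 1² = 12, 13 − 2² = 9 = 3² ⇒ 13 = 2² + 3².
  113: 113 − 1² = 112, 113 − 2² = 109, 113 − 3² = 104, 113 − 4² = 97, 113 − 5² = 88, 113 − 6² = 77, 113 − 7² = 64 = 8² ⇒ 113 = 7² + 8².
  Combine using the Brahmagupta–Fibonacci identity (a² + b²)(c² + d²) = (ac − bd)² + (ad + bc)² = (ac + bd)² + (ad − bc)²:
  5 · 13 = 65: from (1² + 2²)(2² + 3²), take (1·2 − 2·3, 1·3 + 2·2) = (2 − 6, 3 + 4) = (-4, 7); dropping signs (only squares matter) gives (4, 7); check 4² + 7² = 16 + 49 = 65 ✓.
  65 · 113 = 7345: from (4² + 7²)(7² + 8²), take (4·7 − 7·8, 4·8 + 7·7) = (28 − 56, 32 + 49) = (-28, 81); dropping signs (only squares matter) gives (28, 81); check 28² + 81² = 784 + 6561 = 7345 ✓.
  Scale by k = 3: (3·28, 3·81) = (84, 243).
Step 4: Order so x ≤ y and verify: 84² + 243² = 7056 + 59049 = 66105 = n. ✓

n = 66105 = 84² + 243² (one valid representation with x ≤ y).


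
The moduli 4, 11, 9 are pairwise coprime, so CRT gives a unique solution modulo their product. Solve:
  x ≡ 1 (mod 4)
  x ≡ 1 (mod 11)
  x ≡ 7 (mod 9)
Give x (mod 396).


Moduli 4, 11, 9 are pairwise coprime; by CRT there is a unique solution modulo M = 4 · 11 · 9 = 396.
Solve pairwise, accumulating the modulus:
  Start with x ≡ 1 (mod 4).
  Combine with x ≡ 1 (mod 11): since gcd(4, 11) = 1, we get a unique residue mod 44.
    Write x = 1 + 4·t and substitute into x ≡ 1 (mod 11): 4·t ≡ 1 − 1 = 0 (mod 11).
    The inverse of 4 mod 11 is 3 (since 4·3 = 12 = 1·11 + 1), so t ≡ 3·0 = 0 ≡ 0 (mod 11).
    Then x = 1 + 4·0 = 1, valid modulo lcm(4, 11) = 44: x ≡ 1 (mod 44).
  Combine with x ≡ 7 (mod 9): since gcd(44, 9) = 1, we get a unique residue mod 396.
    Write x = 1 + 44·t and substitute into x ≡ 7 (mod 9): 44·t ≡ 7 − 1 = 6 (mod 9).
    Reduce coefficients mod 9: 8·t ≡ 6 (mod 9).
    The inverse of 8 mod 9 is 8 (since 8·8 = 64 = 7·9 + 1), so t ≡ 8·6 = 48 ≡ 3 (mod 9).
    Then x = 1 + 44·3 = 133, valid modulo lcm(44, 9) = 396: x ≡ 133 (mod 396).
Verify: 133 mod 4 = 1 ✓, 133 mod 11 = 1 ✓, 133 mod 9 = 7 ✓.

x ≡ 133 (mod 396).


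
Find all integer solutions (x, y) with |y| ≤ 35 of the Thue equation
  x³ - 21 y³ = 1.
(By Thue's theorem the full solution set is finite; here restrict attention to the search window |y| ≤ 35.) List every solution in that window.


The equation is x³ - 21y³ = 1. For fixed y, x³ = 21·y³ + 1, so a solution requires the RHS to be a perfect cube.
Strategy: iterate y from -35 to 35, compute RHS = 21·y³ + 1, and check whether it is a (positive or negative) perfect cube.
Check small values of y:
  y = 0: RHS = 1 = (1)³ ⇒ x = 1 works.
  y = 1: RHS = 22 is not a perfect cube.
  y = -1: RHS = -20 is not a perfect cube.
  y = 2: RHS = 169 is not a perfect cube.
  y = -2: RHS = -167 is not a perfect cube.
  y = 3: RHS = 568 is not a perfect cube.
  y = -3: RHS = -566 is not a perfect cube.
Continuing the search up to |y| = 35 finds no further solutions beyond those listed.
Collected solutions: (1, 0).

Solutions (with |y| ≤ 35): (1, 0).


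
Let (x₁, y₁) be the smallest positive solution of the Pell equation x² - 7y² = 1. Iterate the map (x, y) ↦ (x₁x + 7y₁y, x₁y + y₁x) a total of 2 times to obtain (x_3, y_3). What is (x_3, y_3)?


Step 1: Find the fundamental solution (x₁, y₁) of x² - 7y² = 1.
  Expand √7 as a continued fraction. a₀ = ⌊√7⌋ = 2; iterate m_{k+1} = d_k·a_k − m_k, d_{k+1} = (7 − m_{k+1}²)/d_k, a_{k+1} = ⌊(a₀ + m_{k+1})/d_{k+1}⌋ (starting m₀ = 0, d₀ = 1), with convergents p_k = a_k·p_{k-1} + p_{k-2}, q_k = a_k·q_{k-1} + q_{k-2} (p₋₁ = 1, q₋₁ = 0):
  k = 0: a₀ = 2; p₀/q₀ = 2/1; p₀² − 7·q₀² = 4 − 7 = -3.
  k = 1: m = 2, d = 3, a = ⌊(2 + 2)/3⌋ = 1; p/q = (1·2 + 1)/(1·1 + 0) = 3/1; p² − 7·q² = 9 − 7 = 2.
  k = 2: m = 1, d = 2, a = ⌊(2 + 1)/2⌋ = 1; p/q = (1·3 + 2)/(1·1 + 1) = 5/2; p² − 7·q² = 25 − 28 = -3.
  k = 3: m = 1, d = 3, a = ⌊(2 + 1)/3⌋ = 1; p/q = (1·5 + 3)/(1·2 + 1) = 8/3; p² − 7·q² = 64 − 63 = 1.
  The first convergent with p² − 7·q² = 1 gives the fundamental solution (x₁, y₁) = (8, 3).
Step 2: Apply the recurrence (x_{n+1}, y_{n+1}) = (x₁x_n + 7y₁y_n, x₁y_n + y₁x_n) repeatedly.
  From (x_1, y_1) = (8, 3): x_2 = 8·8 + 7·3·3 = 127; y_2 = 8·3 + 3·8 = 48.
  From (x_2, y_2) = (127, 48): x_3 = 8·127 + 7·3·48 = 2024; y_3 = 8·48 + 3·127 = 765.
Step 3: Verify x_3² - 7·y_3² = 4096576 - 4096575 = 1 (should be 1). ✓

(x_1, y_1) = (8, 3); (x_3, y_3) = (2024, 765).


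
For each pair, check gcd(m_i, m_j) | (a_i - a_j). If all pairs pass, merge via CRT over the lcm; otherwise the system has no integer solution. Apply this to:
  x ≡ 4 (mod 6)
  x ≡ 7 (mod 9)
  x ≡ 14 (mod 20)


Moduli 6, 9, 20 are not pairwise coprime, so CRT works modulo lcm(m_i) when all pairwise compatibility conditions hold.
Pairwise compatibility: gcd(m_i, m_j) must divide a_i - a_j for every pair.
Merge one congruence at a time:
  Start: x ≡ 4 (mod 6).
  Combine with x ≡ 7 (mod 9): gcd(6, 9) = 3; 7 - 4 = 3, which IS divisible by 3, so compatible.
    Write x = 4 + 6·t and substitute into x ≡ 7 (mod 9): 6·t ≡ 7 − 4 = 3 (mod 9).
    Divide the congruence (and modulus) by g = 3: 2·t ≡ 1 (mod 3).
    The inverse of 2 mod 3 is 2 (since 2·2 = 4 = 1·3 + 1), so t ≡ 2·1 = 2 ≡ 2 (mod 3).
    Then x = 4 + 6·2 = 16, valid modulo lcm(6, 9) = 18: x ≡ 16 (mod 18).
  Combine with x ≡ 14 (mod 20): gcd(18, 20) = 2; 14 - 16 = -2, which IS divisible by 2, so compatible.
    Write x = 16 + 18·t and substitute into x ≡ 14 (mod 20): 18·t ≡ 14 − 16 = -2 (mod 20).
    Divide the congruence (and modulus) by g = 2: 9·t ≡ -1 (mod 10).
    Reduce coefficients mod 10: 9·t ≡ 9 (mod 10).
    The inverse of 9 mod 10 is 9 (since 9·9 = 81 = 8·10 + 1), so t ≡ 9·9 = 81 ≡ 1 (mod 10).
    Then x = 16 + 18·1 = 34, valid modulo lcm(18, 20) = 180: x ≡ 34 (mod 180).
Verify: 34 mod 6 = 4, 34 mod 9 = 7, 34 mod 20 = 14.

x ≡ 34 (mod 180).


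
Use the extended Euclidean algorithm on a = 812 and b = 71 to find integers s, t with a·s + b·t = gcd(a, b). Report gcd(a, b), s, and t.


Euclidean algorithm on (812, 71) — divide until remainder is 0:
  812 = 11 · 71 + 31
  71 = 2 · 31 + 9
  31 = 3 · 9 + 4
  9 = 2 · 4 + 1
  4 = 4 · 1 + 0
gcd(812, 71) = 1.
Track Bezout coefficients alongside the remainders: start with r₀ = 812 = a·1 + b·0 (s = 1, t = 0) and r₁ = 71 = a·0 + b·1 (s = 0, t = 1); each new remainder r_{k+1} = r_{k-1} − q_k·r_k inherits s_{k+1} = s_{k-1} − q_k·s_k, t_{k+1} = t_{k-1} − q_k·t_k, so r_k = a·s_k + b·t_k at every step:
  q = 11: r = 31, s = 1 − 11·0 = 1, t = 0 − 11·1 = -11  (check: 812·1 + 71·(-11) = 31)
  q = 2: r = 9, s = 0 − 2·1 = -2, t = 1 − 2·(-11) = 23  (check: 812·(-2) + 71·23 = 9)
  q = 3: r = 4, s = 1 − 3·(-2) = 7, t = -11 − 3·23 = -80  (check: 812·7 + 71·(-80) = 4)
  q = 2: r = 1, s = -2 − 2·7 = -16, t = 23 − 2·(-80) = 183  (check: 812·(-16) + 71·183 = 1)
The row with r = 1 (the gcd) gives the Bezout coefficients s = -16, t = 183.
Result: 812 · (-16) + 71 · (183) = 1.

gcd(812, 71) = 1; s = -16, t = 183 (check: 812·(-16) + 71·183 = 1).


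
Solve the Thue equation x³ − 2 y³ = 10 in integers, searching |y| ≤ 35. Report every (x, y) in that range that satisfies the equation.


The equation is x³ - 2y³ = 10. For fixed y, x³ = 2·y³ + 10, so a solution requires the RHS to be a perfect cube.
Strategy: iterate y from -35 to 35, compute RHS = 2·y³ + 10, and check whether it is a (positive or negative) perfect cube.
Check small values of y:
  y = 0: RHS = 10 is not a perfect cube.
  y = 1: RHS = 12 is not a perfect cube.
  y = -1: RHS = 8 = (2)³ ⇒ x = 2 works.
  y = 2: RHS = 26 is not a perfect cube.
  y = -2: RHS = -6 is not a perfect cube.
  y = 3: RHS = 64 = (4)³ ⇒ x = 4 works.
  y = -3: RHS = -44 is not a perfect cube.
Continuing the search up to |y| = 35 finds no further solutions beyond those listed.
Collected solutions: (2, -1), (4, 3).

Solutions (with |y| ≤ 35): (2, -1), (4, 3).


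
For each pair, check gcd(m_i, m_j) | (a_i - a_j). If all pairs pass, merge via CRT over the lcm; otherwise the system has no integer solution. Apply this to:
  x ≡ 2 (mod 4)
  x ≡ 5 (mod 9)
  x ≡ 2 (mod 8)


Moduli 4, 9, 8 are not pairwise coprime, so CRT works modulo lcm(m_i) when all pairwise compatibility conditions hold.
Pairwise compatibility: gcd(m_i, m_j) must divide a_i - a_j for every pair.
Merge one congruence at a time:
  Start: x ≡ 2 (mod 4).
  Combine with x ≡ 5 (mod 9): gcd(4, 9) = 1; 5 - 2 = 3, which IS divisible by 1, so compatible.
    Write x = 2 + 4·t and substitute into x ≡ 5 (mod 9): 4·t ≡ 5 − 2 = 3 (mod 9).
    The inverse of 4 mod 9 is 7 (since 4·7 = 28 = 3·9 + 1), so t ≡ 7·3 = 21 ≡ 3 (mod 9).
    Then x = 2 + 4·3 = 14, valid modulo lcm(4, 9) = 36: x ≡ 14 (mod 36).
  Combine with x ≡ 2 (mod 8): gcd(36, 8) = 4; 2 - 14 = -12, which IS divisible by 4, so compatible.
    Write x = 14 + 36·t and substitute into x ≡ 2 (mod 8): 36·t ≡ 2 − 14 = -12 (mod 8).
    Divide the congruence (and modulus) by g = 4: 9·t ≡ -3 (mod 2).
    Reduce coefficients mod 2: 1·t ≡ 1 (mod 2).
    So t ≡ 1 (mod 2).
    Then x = 14 + 36·1 = 50, valid modulo lcm(36, 8) = 72: x ≡ 50 (mod 72).
Verify: 50 mod 4 = 2, 50 mod 9 = 5, 50 mod 8 = 2.

x ≡ 50 (mod 72).
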